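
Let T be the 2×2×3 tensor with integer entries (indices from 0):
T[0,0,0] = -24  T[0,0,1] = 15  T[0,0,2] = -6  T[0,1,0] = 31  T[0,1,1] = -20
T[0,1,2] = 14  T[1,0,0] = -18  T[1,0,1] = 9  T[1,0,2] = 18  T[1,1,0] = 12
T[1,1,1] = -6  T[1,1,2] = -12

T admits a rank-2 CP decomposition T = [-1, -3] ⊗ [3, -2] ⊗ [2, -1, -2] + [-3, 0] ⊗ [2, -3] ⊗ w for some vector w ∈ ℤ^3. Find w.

w = [3, -2, 2]

Subtract the known terms from T to get the rank-1 residual R = [-3, 0] ⊗ [2, -3] ⊗ w, so R[i,j,k] = a[i]·b[j]·w[k]. Pick indices with nonzero a[0]·b[0] = (-3)·(2) = -6. Only the fibre through (0,0,·) is needed: R[0,0,:] = T[0,0,:] − Σₗ aₗ[0]bₗ[0]cₗ = [-24, 15, -6] − (-1)·(3)·[2, -1, -2] = [-18, 12, -12]. Then w[k] = R[0,0,k] / -6 for each k, giving w = [-18, 12, -12] / -6 = [3, -2, 2].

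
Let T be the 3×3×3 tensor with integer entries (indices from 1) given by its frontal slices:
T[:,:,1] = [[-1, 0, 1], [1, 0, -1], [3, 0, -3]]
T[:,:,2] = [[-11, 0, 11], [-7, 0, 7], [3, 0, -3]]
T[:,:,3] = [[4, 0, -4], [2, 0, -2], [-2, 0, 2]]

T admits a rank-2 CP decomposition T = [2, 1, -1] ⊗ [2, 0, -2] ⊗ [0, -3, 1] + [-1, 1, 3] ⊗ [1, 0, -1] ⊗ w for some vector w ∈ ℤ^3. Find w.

w = [1, -1, 0]

Subtract the known terms from T to get the rank-1 residual R = [-1, 1, 3] ⊗ [1, 0, -1] ⊗ w, so R[i,j,k] = a[i]·b[j]·w[k]. Pick indices with nonzero a[1]·b[1] = (-1)·(1) = -1. Only the fibre through (1,1,·) is needed: R[1,1,:] = T[1,1,:] − Σₗ aₗ[1]bₗ[1]cₗ = [-1, -11, 4] − (2)·(2)·[0, -3, 1] = [-1, 1, 0]. Then w[k] = R[1,1,k] / -1 for each k, giving w = [-1, 1, 0] / -1 = [1, -1, 0].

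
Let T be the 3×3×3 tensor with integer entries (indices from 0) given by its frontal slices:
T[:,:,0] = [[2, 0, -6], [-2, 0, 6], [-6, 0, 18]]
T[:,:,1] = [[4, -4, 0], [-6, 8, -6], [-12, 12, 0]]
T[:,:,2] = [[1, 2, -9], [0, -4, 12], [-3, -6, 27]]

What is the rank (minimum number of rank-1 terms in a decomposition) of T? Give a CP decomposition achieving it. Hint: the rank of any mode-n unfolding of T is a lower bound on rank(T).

Lower bound: the mode-2 unfolding of T (rows indexed by j, columns by (i,k) = (0,0), (0,1), (0,2), (1,0), (1,1), (1,2), (2,0), (2,1), (2,2)) is [[2, 4, 1, -2, -6, 0, -6, -12, -3], [0, -4, 2, 0, 8, -4, 0, 12, -6], [-6, 0, -9, 6, -6, 12, 18, 0, 27]].
There the 2×2 minor on rows j ∈ {0, 1}, columns (i,k) ∈ {(0,0), (0,1)} is det [[2, 4], [0, -4]] = -8 ≠ 0, so this unfolding has rank ≥ 2; CP rank is at least every unfolding rank, so rank(T) ≥ 2. (Flattening ranks never certify an upper bound on CP rank; for that we must actually write T with 2 rank-1 terms.)
Upper bound — finding two terms. Write S_k = T[:,:,k] for the frontal slices: S₀ = [[2, 0, -6], [-2, 0, 6], [-6, 0, 18]], S₁ = [[4, -4, 0], [-6, 8, -6], [-12, 12, 0]], S₂ = [[1, 2, -9], [0, -4, 12], [-3, -6, 27]].
If T = a₁ ⊗ b₁ ⊗ c₁ + a₂ ⊗ b₂ ⊗ c₂ then each S_k = c₁[k]·a₁b₁ᵀ + c₂[k]·a₂b₂ᵀ. S₀ and S₁ are linearly independent, so a₁b₁ᵀ and a₂b₂ᵀ must span the same plane of matrices: they are the rank-1 matrices of the form x·S₀ + y·S₁.
The 2×2 minor of x·S₀ + y·S₁ on rows {0,1}, columns {0,1} is 8·xy + 8·y² = 8·(y)(x + y), vanishing at (x:y) = (1:0) and (1:-1).
M₁ = S₀ = [[2, 0, -6], [-2, 0, 6], [-6, 0, 18]] = 2·(1, -1, -3)(1, 0, -3)ᵀ and M₂ = S₀ − S₁ = [[-2, 4, -6], [4, -8, 12], [6, -12, 18]] = (-2)·(1, -2, -3)(1, -2, 3)ᵀ, so take a₁ = (1, -1, -3), b₁ = (1, 0, -3), a₂ = (1, -2, -3), b₂ = (1, -2, 3).
Each slice is an integer combination of E₁ = a₁b₁ᵀ and E₂ = a₂b₂ᵀ: S₀ = 2·E₁, S₁ = 2·E₁ + 2·E₂, S₂ = 2·E₁ − E₂; reading off coefficients, c₁ = (2, 2, 2) and c₂ = (0, 2, -1).
Hence T = (1, -1, -3) ⊗ (1, 0, -3) ⊗ (2, 2, 2) + (1, -2, -3) ⊗ (1, -2, 3) ⊗ (0, 2, -1), so rank(T) ≤ 2.
These bounds meet, so rank(T) = 2.
Check entry T[0,1,2] = 2: (1)·(0)·(2) + (1)·(-2)·(-1) = 2.

rank(T) = 2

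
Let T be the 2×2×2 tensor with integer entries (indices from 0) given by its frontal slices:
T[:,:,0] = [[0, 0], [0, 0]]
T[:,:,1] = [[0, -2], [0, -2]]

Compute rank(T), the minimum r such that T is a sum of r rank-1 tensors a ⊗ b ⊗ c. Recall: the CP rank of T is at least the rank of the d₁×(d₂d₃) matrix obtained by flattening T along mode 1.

Lower bound: T ≠ 0 (e.g. T[0,1,1] = -2), so rank(T) ≥ 1.
Upper bound: the mode-1 fibre T[:,1,1] = [-2, -2] gives a = [1, 1] (primitive direction); the mode-2 fibre T[0,:,1] = [0, -2] gives b = [0, 1]; then c[k] = T[0,1,k] / (a[0]·b[1]) = [0, -2] / 1 = [0, -2].
Expanding [1, 1] ⊗ [0, 1] ⊗ [0, -2] reproduces all 8 entries of T, so T = [1, 1] ⊗ [0, 1] ⊗ [0, -2] and rank(T) ≤ 1.
These bounds meet, so rank(T) = 1.

1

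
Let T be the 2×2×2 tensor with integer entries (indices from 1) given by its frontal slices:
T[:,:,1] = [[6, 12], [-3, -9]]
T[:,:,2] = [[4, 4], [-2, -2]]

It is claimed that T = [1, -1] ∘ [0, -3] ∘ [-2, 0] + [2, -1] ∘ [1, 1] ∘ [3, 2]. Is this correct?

Yes

Reconstruct entrywise from the claimed factors. For example, T[1,1,2] = 4 and Σₗ aₗ[1]bₗ[1]cₗ[2] = (1)·(0)·(0) + (2)·(1)·(2) = 4; checking all 8 entries, every one matches. The claim holds.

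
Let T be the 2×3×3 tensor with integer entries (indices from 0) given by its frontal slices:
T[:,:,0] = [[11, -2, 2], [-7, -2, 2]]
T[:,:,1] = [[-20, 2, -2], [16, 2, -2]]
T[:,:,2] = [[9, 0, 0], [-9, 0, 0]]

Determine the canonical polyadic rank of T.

Lower bound: the mode-2 unfolding of T (rows indexed by j, columns by (i,k) = (0,0), (0,1), (0,2), (1,0), (1,1), (1,2)) is [[11, -20, 9, -7, 16, -9], [-2, 2, 0, -2, 2, 0], [2, -2, 0, 2, -2, 0]].
There the 2×2 minor on rows j ∈ {0, 1}, columns (i,k) ∈ {(0,0), (0,1)} is det [[11, -20], [-2, 2]] = -18 ≠ 0, so this unfolding has rank ≥ 2; CP rank is at least every unfolding rank, so rank(T) ≥ 2. (Flattening ranks never certify an upper bound on CP rank; for that we must actually write T with 2 rank-1 terms.)
Upper bound — finding two terms. Write S_k = T[:,:,k] for the frontal slices: S₀ = [[11, -2, 2], [-7, -2, 2]], S₁ = [[-20, 2, -2], [16, 2, -2]], S₂ = [[9, 0, 0], [-9, 0, 0]].
If T = a₁ ⊗ b₁ ⊗ c₁ + a₂ ⊗ b₂ ⊗ c₂ then each S_k = c₁[k]·a₁b₁ᵀ + c₂[k]·a₂b₂ᵀ. S₀ and S₁ are linearly independent, so a₁b₁ᵀ and a₂b₂ᵀ must span the same plane of matrices: they are the rank-1 matrices of the form x·S₀ + y·S₁.
The 2×2 minor of x·S₀ + y·S₁ on rows {0,1}, columns {0,1} is −36·x² + 108·xy − 72·y² = (-36)·(x − 2·y)(x − y), vanishing at (x:y) = (2:1) and (1:1).
M₁ = 2·S₀ + S₁ = [[2, -2, 2], [2, -2, 2]] = 2·[1, 1][1, -1, 1]ᵀ and M₂ = S₀ + S₁ = [[-9, 0, 0], [9, 0, 0]] = (-9)·[1, -1][1, 0, 0]ᵀ, so take a₁ = [1, 1], b₁ = [1, -1, 1], a₂ = [1, -1], b₂ = [1, 0, 0].
Each slice is an integer combination of E₁ = a₁b₁ᵀ and E₂ = a₂b₂ᵀ: S₀ = 2·E₁ + 9·E₂, S₁ = −2·E₁ − 18·E₂, S₂ = 9·E₂; reading off coefficients, c₁ = [2, -2, 0] and c₂ = [9, -18, 9].
Hence T = [1, 1] ⊗ [1, -1, 1] ⊗ [2, -2, 0] + [1, -1] ⊗ [1, 0, 0] ⊗ [9, -18, 9], so rank(T) ≤ 2.
These bounds meet, so rank(T) = 2.

2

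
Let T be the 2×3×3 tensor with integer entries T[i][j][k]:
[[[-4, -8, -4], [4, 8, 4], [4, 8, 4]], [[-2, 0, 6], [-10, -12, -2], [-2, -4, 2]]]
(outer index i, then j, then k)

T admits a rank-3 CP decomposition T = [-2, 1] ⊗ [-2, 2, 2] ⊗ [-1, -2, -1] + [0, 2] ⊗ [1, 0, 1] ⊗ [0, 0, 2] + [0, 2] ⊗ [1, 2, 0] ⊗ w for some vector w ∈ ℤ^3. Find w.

w = [-2, -2, 0]

Subtract the known terms from T to get the rank-1 residual R = [0, 2] ⊗ [1, 2, 0] ⊗ w, so R[i,j,k] = a[i]·b[j]·w[k]. Pick indices with nonzero a[1]·b[0] = (2)·(1) = 2. Only the fibre through (1,0,·) is needed: R[1,0,:] = T[1,0,:] − Σₗ aₗ[1]bₗ[0]cₗ = [-2, 0, 6] − (1)·(-2)·[-1, -2, -1] − (2)·(1)·[0, 0, 2] = [-4, -4, 0]. Then w[k] = R[1,0,k] / 2 for each k, giving w = [-4, -4, 0] / 2 = [-2, -2, 0].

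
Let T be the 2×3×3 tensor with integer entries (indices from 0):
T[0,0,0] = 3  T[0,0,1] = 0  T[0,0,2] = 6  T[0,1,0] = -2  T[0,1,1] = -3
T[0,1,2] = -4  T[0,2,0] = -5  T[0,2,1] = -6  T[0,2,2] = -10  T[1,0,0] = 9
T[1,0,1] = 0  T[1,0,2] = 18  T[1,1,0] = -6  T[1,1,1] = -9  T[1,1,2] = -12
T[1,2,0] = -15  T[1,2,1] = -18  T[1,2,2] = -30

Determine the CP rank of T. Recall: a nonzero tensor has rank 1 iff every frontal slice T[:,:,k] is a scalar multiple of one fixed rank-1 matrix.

2

Lower bound: in the mode-3 unfolding of T (rows indexed by k, columns by (i,j)) the 2×2 minor on rows k ∈ {0, 1}, columns (i,j) ∈ {(0,0), (0,1)} is det [[3, -2], [0, -3]] = -9 ≠ 0, so that unfolding has rank ≥ 2 and hence rank(T) ≥ 2 (CP rank is at least every unfolding rank, though it can be larger).
Upper bound: T[i,:,:] = a[i]·M for every slice, with a = [1, 3] and M = [[3, 0, 6], [-2, -3, -4], [-5, -6, -10]] (rows j, columns k).
The rows of M satisfy (row 0) = 6·(row 1) − 3·(row 2), so splitting by rows, M = [6, 1, 0][-2, -3, -4]ᵀ + [-3, 0, 1][-5, -6, -10]ᵀ.
Hence T = [1, 3] ⊗ [6, 1, 0] ⊗ [-2, -3, -4] + [1, 3] ⊗ [-3, 0, 1] ⊗ [-5, -6, -10], so rank(T) ≤ 2.
These bounds meet, so rank(T) = 2.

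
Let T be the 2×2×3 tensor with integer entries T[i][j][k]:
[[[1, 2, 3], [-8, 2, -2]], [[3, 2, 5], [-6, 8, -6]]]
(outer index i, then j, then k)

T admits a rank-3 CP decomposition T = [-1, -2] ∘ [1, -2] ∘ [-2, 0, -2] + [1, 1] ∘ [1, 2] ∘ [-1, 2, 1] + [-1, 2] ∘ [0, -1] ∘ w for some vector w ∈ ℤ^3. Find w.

Subtract the known terms from T to get the rank-1 residual R = [-1, 2] ∘ [0, -1] ∘ w, so R[i,j,k] = a[i]·b[j]·w[k]. Pick indices with nonzero a[0]·b[1] = (-1)·(-1) = 1. Only the fibre through (0,1,·) is needed: R[0,1,:] = T[0,1,:] − Σₗ aₗ[0]bₗ[1]cₗ = [-8, 2, -2] − (-1)·(-2)·[-2, 0, -2] − (1)·(2)·[-1, 2, 1] = [-2, -2, 0]. Then w[k] = R[0,1,k] / 1 for each k, giving w = [-2, -2, 0] / 1 = [-2, -2, 0].

w = [-2, -2, 0]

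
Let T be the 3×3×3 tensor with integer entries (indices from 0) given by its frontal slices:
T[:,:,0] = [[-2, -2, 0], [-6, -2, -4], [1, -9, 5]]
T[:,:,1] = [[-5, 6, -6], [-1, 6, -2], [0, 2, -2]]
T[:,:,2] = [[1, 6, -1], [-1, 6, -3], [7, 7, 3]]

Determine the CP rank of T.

Lower bound: the mode-3 unfolding of T (rows indexed by k, columns by (i,j) = (0,0), (0,1), (0,2), (1,0), (1,1), (1,2), (2,0), (2,1), (2,2)) is [[-2, -2, 0, -6, -2, -4, 1, -9, 5], [-5, 6, -6, -1, 6, -2, 0, 2, -2], [1, 6, -1, -1, 6, -3, 7, 7, 3]].
There the 3×3 minor on rows k ∈ {0, 1, 2}, columns (i,j) ∈ {(0,0), (0,1), (0,2)} is det [[-2, -2, 0], [-5, 6, -6], [1, 6, -1]] = -38 ≠ 0, so this unfolding has rank ≥ 3; CP rank is at least every unfolding rank, so rank(T) ≥ 3. (Unfolding ranks only ever bound the CP rank from below — rank(T) can be strictly larger than all of them — so the matching upper bound has to come from an explicit 3-term decomposition.)
Upper bound: T is a sum of 3 rank-1 terms, T = [1, -1, 2] ⊗ [1, 0, 1] ⊗ [2, -2, 1] + [1, 1, 2] ⊗ [1, 2, 0] ⊗ [-2, 1, 2] + [2, 2, -1] ⊗ [1, -1, 1] ⊗ [-1, -2, -1] (one valid choice — decompositions are not unique — normalised so each a, b is primitive with positive first nonzero entry; check it by expanding all entries), so rank(T) ≤ 3.
These bounds meet, so rank(T) = 3.

3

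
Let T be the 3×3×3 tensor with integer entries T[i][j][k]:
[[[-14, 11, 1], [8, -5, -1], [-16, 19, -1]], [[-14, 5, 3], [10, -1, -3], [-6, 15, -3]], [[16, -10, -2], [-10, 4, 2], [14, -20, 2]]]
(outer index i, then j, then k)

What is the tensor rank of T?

Lower bound: in the mode-3 unfolding of T (rows indexed by k, columns by (i,j)) the 2×2 minor on rows k ∈ {0, 1}, columns (i,j) ∈ {(0,0), (0,1)} is det [[-14, 8], [11, -5]] = -18 ≠ 0, so that unfolding has rank ≥ 2 and hence rank(T) ≥ 2 (CP rank is at least every unfolding rank, though it can be larger).
Upper bound: with S_k = T[:,:,k], the two rank-1 terms a₁b₁ᵀ, a₂b₂ᵀ are the rank-1 members of the pencil x·S₀ + y·S₁.
The 2×2 minor of x·S₀ + y·S₁ on rows {0,1}, columns {0,1} is −28·x² + 14·xy + 14·y² = (-14)·(x − y)(2·x + y), vanishing at (x:y) = (1:1) and (1:-2).
M₁ = S₀ + S₁ = [[-3, 3, 3], [-9, 9, 9], [6, -6, -6]] = (-3)·[1, 3, -2][1, -1, -1]ᵀ and M₂ = S₀ − 2·S₁ = [[-36, 18, -54], [-24, 12, -36], [36, -18, 54]] = (-6)·[3, 2, -3][2, -1, 3]ᵀ, so take a₁ = [1, 3, -2], b₁ = [1, -1, -1], a₂ = [3, 2, -3], b₂ = [2, -1, 3].
Each slice is an integer combination of E₁ = a₁b₁ᵀ and E₂ = a₂b₂ᵀ: S₀ = −2·E₁ − 2·E₂, S₁ = −E₁ + 2·E₂, S₂ = E₁; reading off coefficients, c₁ = [-2, -1, 1] and c₂ = [-2, 2, 0].
Hence T = [1, 3, -2] ⊗ [1, -1, -1] ⊗ [-2, -1, 1] + [3, 2, -3] ⊗ [2, -1, 3] ⊗ [-2, 2, 0], so rank(T) ≤ 2.
These bounds meet, so rank(T) = 2.

2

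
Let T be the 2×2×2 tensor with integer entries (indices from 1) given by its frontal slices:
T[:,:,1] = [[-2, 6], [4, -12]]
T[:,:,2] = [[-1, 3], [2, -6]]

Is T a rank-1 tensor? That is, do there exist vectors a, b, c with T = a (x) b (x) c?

If T = a (x) b (x) c then every fibre of T is a multiple of the corresponding factor, so read the factors off the fibres through the nonzero entry T[1,1,1] = -2.
The mode-1 fibre T[:,1,1] = [-2, 4] gives a = (1, -2) (primitive direction); the mode-2 fibre T[1,:,1] = [-2, 6] gives b = (1, -3); then c[k] = T[1,1,k] / (a[1]·b[1]) = [-2, -1] / 1 = (-2, -1).
Expanding (1, -2) (x) (1, -3) (x) (-2, -1) reproduces all 8 entries of T, so T = (1, -2) (x) (1, -3) (x) (-2, -1) and rank(T) ≤ 1.
Equivalently every frontal slice T[:,:,k] is c[k] times the rank-1 matrix (1, -2) (x) (1, -3). So T has rank 1 (it is nonzero).

Yes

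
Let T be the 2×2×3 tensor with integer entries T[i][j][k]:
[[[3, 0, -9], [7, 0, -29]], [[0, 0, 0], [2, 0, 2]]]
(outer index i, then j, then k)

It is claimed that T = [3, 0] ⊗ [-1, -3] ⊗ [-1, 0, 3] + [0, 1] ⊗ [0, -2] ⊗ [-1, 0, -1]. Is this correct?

Reconstruct entry (0,1,0) from the claimed factors: Σₗ aₗ[0]bₗ[1]cₗ[0] = (3)·(-3)·(-1) + (0)·(-2)·(-1) = 9, but T[0,1,0] = 7. The claim is false.

No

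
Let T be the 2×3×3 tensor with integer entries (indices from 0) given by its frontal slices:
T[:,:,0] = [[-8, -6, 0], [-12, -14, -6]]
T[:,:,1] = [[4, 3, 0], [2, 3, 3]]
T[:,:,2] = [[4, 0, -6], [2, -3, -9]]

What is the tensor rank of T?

3

Lower bound: the mode-3 unfolding of T (rows indexed by k, columns by (i,j) = (0,0), (0,1), (0,2), (1,0), (1,1), (1,2)) is [[-8, -6, 0, -12, -14, -6], [4, 3, 0, 2, 3, 3], [4, 0, -6, 2, -3, -9]].
There the 3×3 minor on rows k ∈ {0, 1, 2}, columns (i,j) ∈ {(0,0), (0,1), (1,0)} is det [[-8, -6, -12], [4, 3, 2], [4, 0, 2]] = 96 ≠ 0, so this unfolding has rank ≥ 3; CP rank is at least every unfolding rank, so rank(T) ≥ 3. (Flattening ranks never certify an upper bound on CP rank; for that we must actually write T with 3 rank-1 terms.)
Upper bound: T is a sum of 3 rank-1 terms, T = (0, 1) ⊗ (1, 1, 0) ⊗ (-8, 0, 0) + (1, 2) ⊗ (0, 1, 2) ⊗ (-2, 1, -2) + (2, 1) ⊗ (2, 1, -1) ⊗ (-2, 1, 1) (one valid choice — decompositions are not unique — normalised so each a, b is primitive with positive first nonzero entry; check it by expanding all entries), so rank(T) ≤ 3.
These bounds meet, so rank(T) = 3.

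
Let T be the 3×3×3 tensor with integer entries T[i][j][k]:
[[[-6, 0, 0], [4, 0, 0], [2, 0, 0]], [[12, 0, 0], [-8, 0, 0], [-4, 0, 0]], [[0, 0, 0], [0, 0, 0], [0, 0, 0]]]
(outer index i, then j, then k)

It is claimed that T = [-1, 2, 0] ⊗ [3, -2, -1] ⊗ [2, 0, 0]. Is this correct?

Reconstruct entrywise from the claimed factors. For example, T[1,0,2] = 0 and Σₗ aₗ[1]bₗ[0]cₗ[2] = (2)·(3)·(0) = 0; checking all 27 entries, every one matches. The claim holds.

Yes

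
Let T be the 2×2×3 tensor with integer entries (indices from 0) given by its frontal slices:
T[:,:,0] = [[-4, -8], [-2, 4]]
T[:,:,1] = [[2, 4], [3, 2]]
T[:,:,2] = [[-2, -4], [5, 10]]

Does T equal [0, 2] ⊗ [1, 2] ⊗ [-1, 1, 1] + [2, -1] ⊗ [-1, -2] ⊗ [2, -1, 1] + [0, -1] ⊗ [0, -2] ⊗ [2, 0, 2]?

No

Reconstruct entry (1,0,0) from the claimed factors: Σₗ aₗ[1]bₗ[0]cₗ[0] = (2)·(1)·(-1) + (-1)·(-1)·(2) + (-1)·(0)·(2) = 0, but T[1,0,0] = -2. The claim is false.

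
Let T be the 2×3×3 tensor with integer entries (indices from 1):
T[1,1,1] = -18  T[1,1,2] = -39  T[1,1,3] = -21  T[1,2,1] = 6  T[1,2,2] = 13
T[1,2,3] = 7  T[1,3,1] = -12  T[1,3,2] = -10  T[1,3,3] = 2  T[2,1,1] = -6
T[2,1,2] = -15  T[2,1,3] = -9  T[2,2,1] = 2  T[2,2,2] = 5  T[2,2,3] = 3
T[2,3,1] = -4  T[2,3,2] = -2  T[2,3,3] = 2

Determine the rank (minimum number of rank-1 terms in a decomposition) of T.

Lower bound: the mode-3 unfolding of T (rows indexed by k, columns by (i,j) = (1,1), (1,2), (1,3), (2,1), (2,2), (2,3)) is [[-18, 6, -12, -6, 2, -4], [-39, 13, -10, -15, 5, -2], [-21, 7, 2, -9, 3, 2]].
There the 2×2 minor on rows k ∈ {1, 2}, columns (i,j) ∈ {(1,1), (1,3)} is det [[-18, -12], [-39, -10]] = -288 ≠ 0, so this unfolding has rank ≥ 2; CP rank is at least every unfolding rank, so rank(T) ≥ 2. (Flattening ranks never certify an upper bound on CP rank; for that we must actually write T with 2 rank-1 terms.)
Upper bound — finding two terms. Write S_k = T[:,:,k] for the frontal slices: S₁ = [[-18, 6, -12], [-6, 2, -4]], S₂ = [[-39, 13, -10], [-15, 5, -2]], S₃ = [[-21, 7, 2], [-9, 3, 2]].
If T = a₁ ⊗ b₁ ⊗ c₁ + a₂ ⊗ b₂ ⊗ c₂ then each S_k = c₁[k]·a₁b₁ᵀ + c₂[k]·a₂b₂ᵀ. S₁ and S₂ are linearly independent, so a₁b₁ᵀ and a₂b₂ᵀ must span the same plane of matrices: they are the rank-1 matrices of the form x·S₁ + y·S₂.
The 2×2 minor of x·S₁ + y·S₂ on rows {1,2}, columns {1,3} is −48·xy − 72·y² = (-24)·(2·x + 3·y)(y), vanishing at (x:y) = (3:-2) and (1:0).
M₁ = 3·S₁ − 2·S₂ = [[24, -8, -16], [12, -4, -8]] = 4·[2, 1][3, -1, -2]ᵀ and M₂ = S₁ = [[-18, 6, -12], [-6, 2, -4]] = (-2)·[3, 1][3, -1, 2]ᵀ, so take a₁ = [2, 1], b₁ = [3, -1, -2], a₂ = [3, 1], b₂ = [3, -1, 2].
Each slice is an integer combination of E₁ = a₁b₁ᵀ and E₂ = a₂b₂ᵀ: S₁ = −2·E₂, S₂ = −2·E₁ − 3·E₂, S₃ = −2·E₁ − E₂; reading off coefficients, c₁ = [0, -2, -2] and c₂ = [-2, -3, -1].
Hence T = [2, 1] ⊗ [3, -1, -2] ⊗ [0, -2, -2] + [3, 1] ⊗ [3, -1, 2] ⊗ [-2, -3, -1], so rank(T) ≤ 2.
These bounds meet, so rank(T) = 2.

2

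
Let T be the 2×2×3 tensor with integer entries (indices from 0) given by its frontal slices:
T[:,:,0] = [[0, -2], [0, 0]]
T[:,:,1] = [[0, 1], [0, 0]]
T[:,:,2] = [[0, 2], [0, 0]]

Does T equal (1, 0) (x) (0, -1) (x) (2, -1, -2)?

Reconstruct entrywise from the claimed factors. For example, T[0,0,0] = 0 and Σₗ aₗ[0]bₗ[0]cₗ[0] = (1)·(0)·(2) = 0; checking all 12 entries, every one matches. The claim holds.

Yes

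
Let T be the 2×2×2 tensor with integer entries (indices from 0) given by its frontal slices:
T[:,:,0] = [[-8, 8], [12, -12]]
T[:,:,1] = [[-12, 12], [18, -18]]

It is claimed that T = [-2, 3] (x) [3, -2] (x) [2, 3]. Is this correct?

No

Reconstruct entry (0,0,0) from the claimed factors: Σₗ aₗ[0]bₗ[0]cₗ[0] = (-2)·(3)·(2) = -12, but T[0,0,0] = -8. The claim is false.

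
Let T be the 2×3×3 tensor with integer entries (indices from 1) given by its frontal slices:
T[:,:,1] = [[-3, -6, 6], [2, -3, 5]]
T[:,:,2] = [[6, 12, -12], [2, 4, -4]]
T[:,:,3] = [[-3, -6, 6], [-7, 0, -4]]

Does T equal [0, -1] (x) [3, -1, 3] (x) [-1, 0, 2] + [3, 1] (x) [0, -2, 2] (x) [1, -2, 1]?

No

Reconstruct entry (1,1,1) from the claimed factors: Σₗ aₗ[1]bₗ[1]cₗ[1] = (0)·(3)·(-1) + (3)·(0)·(1) = 0, but T[1,1,1] = -3. The claim is false.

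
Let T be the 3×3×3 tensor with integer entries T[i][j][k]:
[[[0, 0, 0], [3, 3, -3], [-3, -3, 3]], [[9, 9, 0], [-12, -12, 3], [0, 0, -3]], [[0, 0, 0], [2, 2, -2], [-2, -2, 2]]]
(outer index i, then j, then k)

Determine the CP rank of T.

2

Lower bound: the mode-2 unfolding of T (rows indexed by j, columns by (i,k) = (0,0), (0,1), (0,2), (1,0), (1,1), (1,2), (2,0), (2,1), (2,2)) is [[0, 0, 0, 9, 9, 0, 0, 0, 0], [3, 3, -3, -12, -12, 3, 2, 2, -2], [-3, -3, 3, 0, 0, -3, -2, -2, 2]].
There the 2×2 minor on rows j ∈ {0, 1}, columns (i,k) ∈ {(0,0), (1,0)} is det [[0, 9], [3, -12]] = -27 ≠ 0, so this unfolding has rank ≥ 2; CP rank is at least every unfolding rank, so rank(T) ≥ 2. (Flattening ranks never certify an upper bound on CP rank; for that we must actually write T with 2 rank-1 terms.)
Upper bound — finding two terms. Write S_k = T[:,:,k] for the frontal slices: S₀ = [[0, 3, -3], [9, -12, 0], [0, 2, -2]], S₁ = [[0, 3, -3], [9, -12, 0], [0, 2, -2]], S₂ = [[0, -3, 3], [0, 3, -3], [0, -2, 2]].
If T = a₁ ⊗ b₁ ⊗ c₁ + a₂ ⊗ b₂ ⊗ c₂ then each S_k = c₁[k]·a₁b₁ᵀ + c₂[k]·a₂b₂ᵀ. S₀ and S₂ are linearly independent, so a₁b₁ᵀ and a₂b₂ᵀ must span the same plane of matrices: they are the rank-1 matrices of the form x·S₀ + y·S₂.
The 2×2 minor of x·S₀ + y·S₂ on rows {0,1}, columns {0,1} is −27·x² + 27·xy = (-27)·(x − y)(x), vanishing at (x:y) = (1:1) and (0:1).
M₁ = S₀ + S₂ = [[0, 0, 0], [9, -9, -3], [0, 0, 0]] = 3·[0, 1, 0][3, -3, -1]ᵀ and M₂ = S₂ = [[0, -3, 3], [0, 3, -3], [0, -2, 2]] = −[3, -3, 2][0, 1, -1]ᵀ, so take a₁ = [0, 1, 0], b₁ = [3, -3, -1], a₂ = [3, -3, 2], b₂ = [0, 1, -1].
Each slice is an integer combination of E₁ = a₁b₁ᵀ and E₂ = a₂b₂ᵀ: S₀ = 3·E₁ + E₂, S₁ = 3·E₁ + E₂, S₂ = −E₂; reading off coefficients, c₁ = [3, 3, 0] and c₂ = [1, 1, -1].
Hence T = [0, 1, 0] ⊗ [3, -3, -1] ⊗ [3, 3, 0] + [3, -3, 2] ⊗ [0, 1, -1] ⊗ [1, 1, -1], so rank(T) ≤ 2.
These bounds meet, so rank(T) = 2.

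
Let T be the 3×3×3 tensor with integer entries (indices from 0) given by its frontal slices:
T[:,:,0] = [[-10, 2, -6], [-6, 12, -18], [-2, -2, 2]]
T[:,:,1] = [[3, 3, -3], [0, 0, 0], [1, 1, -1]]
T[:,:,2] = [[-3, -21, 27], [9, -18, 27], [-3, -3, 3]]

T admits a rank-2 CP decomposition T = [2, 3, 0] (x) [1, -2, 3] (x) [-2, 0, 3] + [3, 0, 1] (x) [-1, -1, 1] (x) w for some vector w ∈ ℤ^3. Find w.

w = [2, -1, 3]

Subtract the known terms from T to get the rank-1 residual R = [3, 0, 1] (x) [-1, -1, 1] (x) w, so R[i,j,k] = a[i]·b[j]·w[k]. Pick indices with nonzero a[0]·b[0] = (3)·(-1) = -3. Only the fibre through (0,0,·) is needed: R[0,0,:] = T[0,0,:] − Σₗ aₗ[0]bₗ[0]cₗ = [-10, 3, -3] − (2)·(1)·[-2, 0, 3] = [-6, 3, -9]. Then w[k] = R[0,0,k] / -3 for each k, giving w = [-6, 3, -9] / -3 = [2, -1, 3].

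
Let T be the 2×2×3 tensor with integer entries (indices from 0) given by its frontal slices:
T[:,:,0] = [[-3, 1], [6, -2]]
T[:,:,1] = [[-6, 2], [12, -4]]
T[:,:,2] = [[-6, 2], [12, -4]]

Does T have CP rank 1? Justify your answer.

If T = a ⊗ b ⊗ c then every fibre of T is a multiple of the corresponding factor, so read the factors off the fibres through the nonzero entry T[0,0,0] = -3.
The mode-1 fibre T[:,0,0] = [-3, 6] gives a = [1, -2] (primitive direction); the mode-2 fibre T[0,:,0] = [-3, 1] gives b = [3, -1]; then c[k] = T[0,0,k] / (a[0]·b[0]) = [-3, -6, -6] / 3 = [-1, -2, -2].
Expanding [1, -2] ⊗ [3, -1] ⊗ [-1, -2, -2] reproduces all 12 entries of T, so T = [1, -2] ⊗ [3, -1] ⊗ [-1, -2, -2] and rank(T) ≤ 1.
Equivalently every frontal slice T[:,:,k] is c[k] times the rank-1 matrix [1, -2] ⊗ [3, -1]. So T has rank 1 (it is nonzero).

Yes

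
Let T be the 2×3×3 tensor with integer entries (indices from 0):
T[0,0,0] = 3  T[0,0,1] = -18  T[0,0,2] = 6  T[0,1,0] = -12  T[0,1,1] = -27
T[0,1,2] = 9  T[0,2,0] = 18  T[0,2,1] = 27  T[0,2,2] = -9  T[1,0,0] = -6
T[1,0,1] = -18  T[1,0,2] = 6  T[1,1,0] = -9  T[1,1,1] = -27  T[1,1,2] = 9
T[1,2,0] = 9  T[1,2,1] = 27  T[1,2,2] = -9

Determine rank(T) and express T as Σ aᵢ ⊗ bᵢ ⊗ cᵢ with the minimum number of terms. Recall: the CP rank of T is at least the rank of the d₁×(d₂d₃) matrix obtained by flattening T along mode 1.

Lower bound: the mode-1 unfolding of T (rows indexed by i, columns by (j,k) = (0,0), (0,1), (0,2), (1,0), (1,1), (1,2), (2,0), (2,1), (2,2)) is [[3, -18, 6, -12, -27, 9, 18, 27, -9], [-6, -18, 6, -9, -27, 9, 9, 27, -9]].
There the 2×2 minor on rows i ∈ {0, 1}, columns (j,k) ∈ {(0,0), (0,1)} is det [[3, -18], [-6, -18]] = -162 ≠ 0, so this unfolding has rank ≥ 2; CP rank is at least every unfolding rank, so rank(T) ≥ 2. (Flattening ranks never certify an upper bound on CP rank; for that we must actually write T with 2 rank-1 terms.)
Upper bound — finding two terms. Write S_k = T[:,:,k] for the frontal slices: S₀ = [[3, -12, 18], [-6, -9, 9]], S₁ = [[-18, -27, 27], [-18, -27, 27]], S₂ = [[6, 9, -9], [6, 9, -9]].
If T = a₁ ⊗ b₁ ⊗ c₁ + a₂ ⊗ b₂ ⊗ c₂ then each S_k = c₁[k]·a₁b₁ᵀ + c₂[k]·a₂b₂ᵀ. S₀ and S₁ are linearly independent, so a₁b₁ᵀ and a₂b₂ᵀ must span the same plane of matrices: they are the rank-1 matrices of the form x·S₀ + y·S₁.
The 2×2 minor of x·S₀ + y·S₁ on rows {0,1}, columns {0,1} is −99·x² − 297·xy = (-99)·(x + 3·y)(x), vanishing at (x:y) = (3:-1) and (0:1).
M₁ = 3·S₀ − S₁ = [[27, -9, 27], [0, 0, 0]] = 9·(1, 0)(3, -1, 3)ᵀ and M₂ = S₁ = [[-18, -27, 27], [-18, -27, 27]] = (-9)·(1, 1)(2, 3, -3)ᵀ, so take a₁ = (1, 0), b₁ = (3, -1, 3), a₂ = (1, 1), b₂ = (2, 3, -3).
Each slice is an integer combination of E₁ = a₁b₁ᵀ and E₂ = a₂b₂ᵀ: S₀ = 3·E₁ − 3·E₂, S₁ = −9·E₂, S₂ = 3·E₂; reading off coefficients, c₁ = (3, 0, 0) and c₂ = (-3, -9, 3).
Hence T = (1, 0) ⊗ (3, -1, 3) ⊗ (3, 0, 0) + (1, 1) ⊗ (2, 3, -3) ⊗ (-3, -9, 3), so rank(T) ≤ 2.
These bounds meet, so rank(T) = 2.

rank(T) = 2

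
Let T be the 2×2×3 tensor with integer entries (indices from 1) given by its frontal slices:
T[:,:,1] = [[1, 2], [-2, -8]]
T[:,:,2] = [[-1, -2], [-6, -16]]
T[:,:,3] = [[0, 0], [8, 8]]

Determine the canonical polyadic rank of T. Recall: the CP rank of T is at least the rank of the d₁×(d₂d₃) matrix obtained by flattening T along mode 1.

Lower bound: the mode-3 unfolding of T (rows indexed by k, columns by (i,j) = (1,1), (1,2), (2,1), (2,2)) is [[1, 2, -2, -8], [-1, -2, -6, -16], [0, 0, 8, 8]].
There the 3×3 minor on rows k ∈ {1, 2, 3}, columns (i,j) ∈ {(1,1), (2,1), (2,2)} is det [[1, -2, -8], [-1, -6, -16], [0, 8, 8]] = 128 ≠ 0, so this unfolding has rank ≥ 3; CP rank is at least every unfolding rank, so rank(T) ≥ 3. (Flattening ranks never certify an upper bound on CP rank; for that we must actually write T with 3 rank-1 terms.)
Upper bound: T is a sum of 3 rank-1 terms, T = [0, 1] ⊗ [1, -1] ⊗ [4, 4, 0] + [0, 1] ⊗ [1, 1] ⊗ [-8, -8, 8] + [1, 2] ⊗ [1, 2] ⊗ [1, -1, 0] (written with every a and b primitive with positive leading entry and the scale carried by c; CP decompositions are not unique, and this one is verified by expanding entrywise), so rank(T) ≤ 3.
These bounds meet, so rank(T) = 3.
Check entry T[1,1,2] = -1: (0)·(1)·(4) + (0)·(1)·(-8) + (1)·(1)·(-1) = -1.

3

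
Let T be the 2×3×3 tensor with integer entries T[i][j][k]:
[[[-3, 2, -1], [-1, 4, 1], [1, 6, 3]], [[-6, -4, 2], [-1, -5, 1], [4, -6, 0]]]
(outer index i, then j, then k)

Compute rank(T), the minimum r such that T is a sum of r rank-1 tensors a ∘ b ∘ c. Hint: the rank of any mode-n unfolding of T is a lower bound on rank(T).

Lower bound: the mode-3 unfolding of T (rows indexed by k, columns by (i,j) = (0,0), (0,1), (0,2), (1,0), (1,1), (1,2)) is [[-3, -1, 1, -6, -1, 4], [2, 4, 6, -4, -5, -6], [-1, 1, 3, 2, 1, 0]].
There the 3×3 minor on rows k ∈ {0, 1, 2}, columns (i,j) ∈ {(0,0), (0,1), (1,0)} is det [[-3, -1, -6], [2, 4, -4], [-1, 1, 2]] = -72 ≠ 0, so this unfolding has rank ≥ 3; CP rank is at least every unfolding rank, so rank(T) ≥ 3. (This is only a lower bound: in general the CP rank may exceed every unfolding rank, so we still need to exhibit 3 rank-1 terms summing to T.)
Upper bound: T is a sum of 3 rank-1 terms, T = [1, -2] ∘ [1, 1, 1] ∘ [1, 2, -1] + [1, 1] ∘ [1, 0, -1] ∘ [-4, 0, 0] + [2, -1] ∘ [0, 1, 2] ∘ [-1, 1, 1] (one valid choice — decompositions are not unique — normalised so each a, b is primitive with positive first nonzero entry; check it by expanding all entries), so rank(T) ≤ 3.
These bounds meet, so rank(T) = 3.
Check entry T[0,0,1] = 2: (1)·(1)·(2) + (1)·(1)·(0) + (2)·(0)·(1) = 2.

3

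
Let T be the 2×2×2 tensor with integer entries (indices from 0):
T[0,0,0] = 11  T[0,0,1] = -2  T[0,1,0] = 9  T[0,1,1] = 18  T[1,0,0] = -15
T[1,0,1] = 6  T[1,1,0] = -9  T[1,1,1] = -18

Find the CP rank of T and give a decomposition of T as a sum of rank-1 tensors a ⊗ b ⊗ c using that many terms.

Lower bound: the mode-2 unfolding of T (rows indexed by j, columns by (i,k) = (0,0), (0,1), (1,0), (1,1)) is [[11, -2, -15, 6], [9, 18, -9, -18]].
There the 2×2 minor on rows j ∈ {0, 1}, columns (i,k) ∈ {(0,0), (0,1)} is det [[11, -2], [9, 18]] = 216 ≠ 0, so this unfolding has rank ≥ 2; CP rank is at least every unfolding rank, so rank(T) ≥ 2. (This is only a lower bound: in general the CP rank may exceed every unfolding rank, so we still need to exhibit 2 rank-1 terms summing to T.)
Upper bound — finding two terms. Write S_k = T[:,:,k] for the frontal slices: S₀ = [[11, 9], [-15, -9]], S₁ = [[-2, 18], [6, -18]].
If T = a₁ ⊗ b₁ ⊗ c₁ + a₂ ⊗ b₂ ⊗ c₂ then each S_k = c₁[k]·a₁b₁ᵀ + c₂[k]·a₂b₂ᵀ. S₀ and S₁ are linearly independent, so a₁b₁ᵀ and a₂b₂ᵀ must span the same plane of matrices: they are the rank-1 matrices of the form x·S₀ + y·S₁.
det(x·S₀ + y·S₁) is 36·x² + 36·xy − 72·y² = 36·(x + 2·y)(x − y), vanishing at (x:y) = (2:-1) and (1:1).
M₁ = 2·S₀ − S₁ = [[24, 0], [-36, 0]] = 12·[2, -3][1, 0]ᵀ and M₂ = S₀ + S₁ = [[9, 27], [-9, -27]] = 9·[1, -1][1, 3]ᵀ, so take a₁ = [2, -3], b₁ = [1, 0], a₂ = [1, -1], b₂ = [1, 3].
Each slice is an integer combination of E₁ = a₁b₁ᵀ and E₂ = a₂b₂ᵀ: S₀ = 4·E₁ + 3·E₂, S₁ = −4·E₁ + 6·E₂; reading off coefficients, c₁ = [4, -4] and c₂ = [3, 6].
Hence T = [2, -3] ⊗ [1, 0] ⊗ [4, -4] + [1, -1] ⊗ [1, 3] ⊗ [3, 6], so rank(T) ≤ 2.
These bounds meet, so rank(T) = 2.

rank(T) = 2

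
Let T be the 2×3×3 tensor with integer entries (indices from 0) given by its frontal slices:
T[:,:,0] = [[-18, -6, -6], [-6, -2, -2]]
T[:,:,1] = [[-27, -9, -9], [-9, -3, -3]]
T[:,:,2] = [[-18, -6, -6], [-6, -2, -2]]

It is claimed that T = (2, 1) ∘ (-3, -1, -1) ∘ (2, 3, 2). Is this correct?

Reconstruct entry (0,0,0) from the claimed factors: Σₗ aₗ[0]bₗ[0]cₗ[0] = (2)·(-3)·(2) = -12, but T[0,0,0] = -18. The claim is false.

No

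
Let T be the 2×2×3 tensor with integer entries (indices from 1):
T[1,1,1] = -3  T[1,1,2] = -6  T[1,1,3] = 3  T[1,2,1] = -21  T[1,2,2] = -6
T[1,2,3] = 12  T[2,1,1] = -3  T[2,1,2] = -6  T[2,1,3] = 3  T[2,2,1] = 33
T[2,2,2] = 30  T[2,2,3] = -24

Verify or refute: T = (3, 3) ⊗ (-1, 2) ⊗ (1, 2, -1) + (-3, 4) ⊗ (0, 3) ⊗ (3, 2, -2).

Reconstruct entry (2,2,1) from the claimed factors: Σₗ aₗ[2]bₗ[2]cₗ[1] = (3)·(2)·(1) + (4)·(3)·(3) = 42, but T[2,2,1] = 33. The claim is false.

No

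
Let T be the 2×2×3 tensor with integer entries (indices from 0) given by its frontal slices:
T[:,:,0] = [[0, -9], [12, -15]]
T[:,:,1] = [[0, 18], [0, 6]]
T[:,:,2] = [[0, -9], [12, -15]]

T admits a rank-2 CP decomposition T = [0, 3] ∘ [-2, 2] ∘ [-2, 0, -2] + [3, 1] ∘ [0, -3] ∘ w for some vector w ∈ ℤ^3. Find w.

w = [1, -2, 1]

Subtract the known terms from T to get the rank-1 residual R = [3, 1] ∘ [0, -3] ∘ w, so R[i,j,k] = a[i]·b[j]·w[k]. Pick indices with nonzero a[0]·b[1] = (3)·(-3) = -9. Only the fibre through (0,1,·) is needed: R[0,1,:] = T[0,1,:] − Σₗ aₗ[0]bₗ[1]cₗ = [-9, 18, -9] − (0)·(2)·[-2, 0, -2] = [-9, 18, -9]. Then w[k] = R[0,1,k] / -9 for each k, giving w = [-9, 18, -9] / -9 = [1, -2, 1].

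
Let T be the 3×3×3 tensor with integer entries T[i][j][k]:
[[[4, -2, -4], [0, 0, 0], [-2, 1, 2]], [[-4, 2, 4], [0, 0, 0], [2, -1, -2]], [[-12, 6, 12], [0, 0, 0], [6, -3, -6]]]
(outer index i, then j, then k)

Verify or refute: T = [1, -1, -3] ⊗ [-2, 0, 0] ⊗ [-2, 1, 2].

Reconstruct entry (0,2,0) from the claimed factors: Σₗ aₗ[0]bₗ[2]cₗ[0] = (1)·(0)·(-2) = 0, but T[0,2,0] = -2. The claim is false.

No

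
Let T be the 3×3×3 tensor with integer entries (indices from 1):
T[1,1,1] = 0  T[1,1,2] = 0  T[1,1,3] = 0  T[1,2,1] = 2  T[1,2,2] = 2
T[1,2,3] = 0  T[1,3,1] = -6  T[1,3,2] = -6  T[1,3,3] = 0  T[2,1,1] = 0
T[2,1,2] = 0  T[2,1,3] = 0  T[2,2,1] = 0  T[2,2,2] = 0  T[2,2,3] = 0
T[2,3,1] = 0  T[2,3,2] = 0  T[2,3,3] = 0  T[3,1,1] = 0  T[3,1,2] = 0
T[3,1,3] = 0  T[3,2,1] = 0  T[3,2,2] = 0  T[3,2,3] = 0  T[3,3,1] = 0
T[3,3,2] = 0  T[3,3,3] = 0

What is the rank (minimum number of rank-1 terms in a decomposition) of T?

1

Lower bound: T ≠ 0 (e.g. T[1,2,1] = 2), so rank(T) ≥ 1.
Upper bound: if T = a (x) b (x) c then every fibre of T is a multiple of the corresponding factor, so read the factors off the fibres through the nonzero entry T[1,2,1] = 2.
The mode-1 fibre T[:,2,1] = [2, 0, 0] gives a = [1, 0, 0] (primitive direction); the mode-2 fibre T[1,:,1] = [0, 2, -6] gives b = [0, 1, -3]; then c[k] = T[1,2,k] / (a[1]·b[2]) = [2, 2, 0] / 1 = [2, 2, 0].
Expanding [1, 0, 0] (x) [0, 1, -3] (x) [2, 2, 0] reproduces all 27 entries of T, so T = [1, 0, 0] (x) [0, 1, -3] (x) [2, 2, 0] and rank(T) ≤ 1.
These bounds meet, so rank(T) = 1.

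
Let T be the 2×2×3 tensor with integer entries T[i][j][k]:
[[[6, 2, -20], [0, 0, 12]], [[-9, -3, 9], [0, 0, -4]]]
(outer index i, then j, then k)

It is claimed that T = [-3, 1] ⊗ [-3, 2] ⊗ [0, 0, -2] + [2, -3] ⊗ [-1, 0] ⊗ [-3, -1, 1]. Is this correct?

Yes

Reconstruct entrywise from the claimed factors. For example, T[0,0,2] = -20 and Σₗ aₗ[0]bₗ[0]cₗ[2] = (-3)·(-3)·(-2) + (2)·(-1)·(1) = -20; checking all 12 entries, every one matches. The claim holds.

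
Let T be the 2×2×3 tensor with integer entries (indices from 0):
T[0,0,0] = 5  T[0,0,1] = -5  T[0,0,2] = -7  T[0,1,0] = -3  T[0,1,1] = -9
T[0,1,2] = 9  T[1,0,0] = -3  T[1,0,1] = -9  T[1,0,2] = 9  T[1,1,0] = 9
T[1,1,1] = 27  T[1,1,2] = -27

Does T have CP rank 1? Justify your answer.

No

The mode-1 unfolding of T (rows indexed by i, columns by (j,k) = (0,0), (0,1), (0,2), (1,0), (1,1), (1,2)) is [[5, -5, -7, -3, -9, 9], [-3, -9, 9, 9, 27, -27]].
There the 2×2 minor on rows i ∈ {0, 1}, columns (j,k) ∈ {(0,0), (0,1)} is det [[5, -5], [-3, -9]] = -60 ≠ 0, so this unfolding has rank ≥ 2; CP rank is at least every unfolding rank, so rank(T) ≥ 2.
In particular rank(T) ≥ 2 > 1, so T is not rank-1.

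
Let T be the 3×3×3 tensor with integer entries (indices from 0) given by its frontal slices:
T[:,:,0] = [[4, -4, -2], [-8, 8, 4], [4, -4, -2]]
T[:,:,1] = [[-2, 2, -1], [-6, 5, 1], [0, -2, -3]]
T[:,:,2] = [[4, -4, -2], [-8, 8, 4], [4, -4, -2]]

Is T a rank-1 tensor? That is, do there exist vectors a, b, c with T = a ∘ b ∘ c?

The mode-2 unfolding of T (rows indexed by j, columns by (i,k) = (0,0), (0,1), (0,2), (1,0), (1,1), (1,2), (2,0), (2,1), (2,2)) is [[4, -2, 4, -8, -6, -8, 4, 0, 4], [-4, 2, -4, 8, 5, 8, -4, -2, -4], [-2, -1, -2, 4, 1, 4, -2, -3, -2]].
There the 3×3 minor on rows j ∈ {0, 1, 2}, columns (i,k) ∈ {(0,0), (0,1), (1,1)} is det [[4, -2, -6], [-4, 2, 5], [-2, -1, 1]] = -8 ≠ 0, so this unfolding has rank ≥ 3; CP rank is at least every unfolding rank, so rank(T) ≥ 3.
In particular rank(T) ≥ 3 > 1, so T is not rank-1.

No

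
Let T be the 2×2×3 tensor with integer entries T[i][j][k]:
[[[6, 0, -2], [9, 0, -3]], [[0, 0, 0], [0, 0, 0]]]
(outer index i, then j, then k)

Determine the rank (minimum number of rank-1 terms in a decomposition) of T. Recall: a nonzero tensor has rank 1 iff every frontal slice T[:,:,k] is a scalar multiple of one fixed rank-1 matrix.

1

Lower bound: T ≠ 0 (e.g. T[0,0,0] = 6), so rank(T) ≥ 1.
Upper bound: the mode-1 fibre T[:,0,0] = [6, 0] gives a = [1, 0] (primitive direction); the mode-2 fibre T[0,:,0] = [6, 9] gives b = [2, 3]; then c[k] = T[0,0,k] / (a[0]·b[0]) = [6, 0, -2] / 2 = [3, 0, -1].
Expanding [1, 0] ⊗ [2, 3] ⊗ [3, 0, -1] reproduces all 12 entries of T, so T = [1, 0] ⊗ [2, 3] ⊗ [3, 0, -1] and rank(T) ≤ 1.
These bounds meet, so rank(T) = 1.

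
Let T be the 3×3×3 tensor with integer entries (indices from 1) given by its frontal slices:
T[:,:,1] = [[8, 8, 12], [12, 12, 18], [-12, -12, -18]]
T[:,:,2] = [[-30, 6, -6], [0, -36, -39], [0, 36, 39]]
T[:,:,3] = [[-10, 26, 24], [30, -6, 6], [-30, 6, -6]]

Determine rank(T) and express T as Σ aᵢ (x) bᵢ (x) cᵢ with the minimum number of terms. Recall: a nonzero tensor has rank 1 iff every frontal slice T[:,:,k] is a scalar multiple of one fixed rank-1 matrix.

rank(T) = 2

Lower bound: the mode-2 unfolding of T (rows indexed by j, columns by (i,k) = (1,1), (1,2), (1,3), (2,1), (2,2), (2,3), (3,1), (3,2), (3,3)) is [[8, -30, -10, 12, 0, 30, -12, 0, -30], [8, 6, 26, 12, -36, -6, -12, 36, 6], [12, -6, 24, 18, -39, 6, -18, 39, -6]].
There the 2×2 minor on rows j ∈ {1, 2}, columns (i,k) ∈ {(1,1), (1,2)} is det [[8, -30], [8, 6]] = 288 ≠ 0, so this unfolding has rank ≥ 2; CP rank is at least every unfolding rank, so rank(T) ≥ 2. (Flattening ranks never certify an upper bound on CP rank; for that we must actually write T with 2 rank-1 terms.)
Upper bound — finding two terms. Write S_k = T[:,:,k] for the frontal slices: S₁ = [[8, 8, 12], [12, 12, 18], [-12, -12, -18]], S₂ = [[-30, 6, -6], [0, -36, -39], [0, 36, 39]], S₃ = [[-10, 26, 24], [30, -6, 6], [-30, 6, -6]].
If T = a₁ (x) b₁ (x) c₁ + a₂ (x) b₂ (x) c₂ then each S_k = c₁[k]·a₁b₁ᵀ + c₂[k]·a₂b₂ᵀ. S₁ and S₂ are linearly independent, so a₁b₁ᵀ and a₂b₂ᵀ must span the same plane of matrices: they are the rank-1 matrices of the form x·S₁ + y·S₂.
The 2×2 minor of x·S₁ + y·S₂ on rows {1,2}, columns {1,2} is −720·xy + 1080·y² = (-360)·(2·x − 3·y)(y), vanishing at (x:y) = (3:2) and (1:0).
M₁ = 3·S₁ + 2·S₂ = [[-36, 36, 24], [36, -36, -24], [-36, 36, 24]] = (-12)·[1, -1, 1][3, -3, -2]ᵀ and M₂ = S₁ = [[8, 8, 12], [12, 12, 18], [-12, -12, -18]] = 2·[2, 3, -3][2, 2, 3]ᵀ, so take a₁ = [1, -1, 1], b₁ = [3, -3, -2], a₂ = [2, 3, -3], b₂ = [2, 2, 3].
Each slice is an integer combination of E₁ = a₁b₁ᵀ and E₂ = a₂b₂ᵀ: S₁ = 2·E₂, S₂ = −6·E₁ − 3·E₂, S₃ = −6·E₁ + 2·E₂; reading off coefficients, c₁ = [0, -6, -6] and c₂ = [2, -3, 2].
Hence T = [1, -1, 1] (x) [3, -3, -2] (x) [0, -6, -6] + [2, 3, -3] (x) [2, 2, 3] (x) [2, -3, 2], so rank(T) ≤ 2.
These bounds meet, so rank(T) = 2.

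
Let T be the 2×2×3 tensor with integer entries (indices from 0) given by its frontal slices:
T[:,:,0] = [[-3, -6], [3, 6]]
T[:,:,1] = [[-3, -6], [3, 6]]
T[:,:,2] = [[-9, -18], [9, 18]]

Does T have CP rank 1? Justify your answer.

Yes

If T = a (x) b (x) c then every fibre of T is a multiple of the corresponding factor, so read the factors off the fibres through the nonzero entry T[0,0,0] = -3.
The mode-1 fibre T[:,0,0] = [-3, 3] gives a = [1, -1] (primitive direction); the mode-2 fibre T[0,:,0] = [-3, -6] gives b = [1, 2]; then c[k] = T[0,0,k] / (a[0]·b[0]) = [-3, -3, -9] / 1 = [-3, -3, -9].
Expanding [1, -1] (x) [1, 2] (x) [-3, -3, -9] reproduces all 12 entries of T, so T = [1, -1] (x) [1, 2] (x) [-3, -3, -9] and rank(T) ≤ 1.
Equivalently every frontal slice T[:,:,k] is c[k] times the rank-1 matrix [1, -1] (x) [1, 2]. So T has rank 1 (it is nonzero).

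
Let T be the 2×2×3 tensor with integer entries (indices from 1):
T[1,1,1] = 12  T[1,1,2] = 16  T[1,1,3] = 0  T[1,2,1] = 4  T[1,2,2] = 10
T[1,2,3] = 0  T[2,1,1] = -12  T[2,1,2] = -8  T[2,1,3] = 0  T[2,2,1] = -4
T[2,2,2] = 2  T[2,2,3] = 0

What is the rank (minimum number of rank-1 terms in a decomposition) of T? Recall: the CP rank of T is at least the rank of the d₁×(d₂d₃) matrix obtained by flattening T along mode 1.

Lower bound: the mode-2 unfolding of T (rows indexed by j, columns by (i,k) = (1,1), (1,2), (1,3), (2,1), (2,2), (2,3)) is [[12, 16, 0, -12, -8, 0], [4, 10, 0, -4, 2, 0]].
There the 2×2 minor on rows j ∈ {1, 2}, columns (i,k) ∈ {(1,1), (1,2)} is det [[12, 16], [4, 10]] = 56 ≠ 0, so this unfolding has rank ≥ 2; CP rank is at least every unfolding rank, so rank(T) ≥ 2. (This is only a lower bound: in general the CP rank may exceed every unfolding rank, so we still need to exhibit 2 rank-1 terms summing to T.)
Upper bound — finding two terms. Write S_k = T[:,:,k] for the frontal slices: S₁ = [[12, 4], [-12, -4]], S₂ = [[16, 10], [-8, 2]], S₃ = [[0, 0], [0, 0]].
If T = a₁ ⊗ b₁ ⊗ c₁ + a₂ ⊗ b₂ ⊗ c₂ then each S_k = c₁[k]·a₁b₁ᵀ + c₂[k]·a₂b₂ᵀ. S₁ and S₂ are linearly independent, so a₁b₁ᵀ and a₂b₂ᵀ must span the same plane of matrices: they are the rank-1 matrices of the form x·S₁ + y·S₂.
det(x·S₁ + y·S₂) is 112·xy + 112·y² = 112·(y)(x + y), vanishing at (x:y) = (1:0) and (1:-1).
M₁ = S₁ = [[12, 4], [-12, -4]] = 4·[1, -1][3, 1]ᵀ and M₂ = S₁ − S₂ = [[-4, -6], [-4, -6]] = (-2)·[1, 1][2, 3]ᵀ, so take a₁ = [1, -1], b₁ = [3, 1], a₂ = [1, 1], b₂ = [2, 3].
Each slice is an integer combination of E₁ = a₁b₁ᵀ and E₂ = a₂b₂ᵀ: S₁ = 4·E₁, S₂ = 4·E₁ + 2·E₂, S₃ = 0; reading off coefficients, c₁ = [4, 4, 0] and c₂ = [0, 2, 0].
Hence T = [1, -1] ⊗ [3, 1] ⊗ [4, 4, 0] + [1, 1] ⊗ [2, 3] ⊗ [0, 2, 0], so rank(T) ≤ 2.
These bounds meet, so rank(T) = 2.

2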